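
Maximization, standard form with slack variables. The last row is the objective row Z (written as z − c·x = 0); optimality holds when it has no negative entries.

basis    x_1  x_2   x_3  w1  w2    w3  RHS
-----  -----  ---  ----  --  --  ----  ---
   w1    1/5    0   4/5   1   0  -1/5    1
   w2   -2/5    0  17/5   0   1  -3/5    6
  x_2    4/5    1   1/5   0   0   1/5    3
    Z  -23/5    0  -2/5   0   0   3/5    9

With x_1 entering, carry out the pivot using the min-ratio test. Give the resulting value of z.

Ratio test on column x_1 — row 1: 1/(1/5) = 5; row 2: entry -2/5 ≤ 0; row 3: 3/(4/5) = 15/4. Minimum is 15/4 at row 3 (x_2 leaves); pivot element 4/5.
Pivot on row 3; the Z-row RHS becomes 9 − (-23/5)·(15/4) = 105/4.

105/4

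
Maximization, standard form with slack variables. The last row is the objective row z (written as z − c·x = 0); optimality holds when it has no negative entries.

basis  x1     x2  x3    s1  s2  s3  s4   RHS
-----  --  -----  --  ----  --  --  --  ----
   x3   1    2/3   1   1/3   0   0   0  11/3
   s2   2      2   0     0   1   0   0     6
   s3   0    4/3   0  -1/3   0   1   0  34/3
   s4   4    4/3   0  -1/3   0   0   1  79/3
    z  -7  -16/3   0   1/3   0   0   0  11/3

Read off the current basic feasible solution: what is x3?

11/3

x3 is basic (row 1); its value is the RHS of that row, 11/3.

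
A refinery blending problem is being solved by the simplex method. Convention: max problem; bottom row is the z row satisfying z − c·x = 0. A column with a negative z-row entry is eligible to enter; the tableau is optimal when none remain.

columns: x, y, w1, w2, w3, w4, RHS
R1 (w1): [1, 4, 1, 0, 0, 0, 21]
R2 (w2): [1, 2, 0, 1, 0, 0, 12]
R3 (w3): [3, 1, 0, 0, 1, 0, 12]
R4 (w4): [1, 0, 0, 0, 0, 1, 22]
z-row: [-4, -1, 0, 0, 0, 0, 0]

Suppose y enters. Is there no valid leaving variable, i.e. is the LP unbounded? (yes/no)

Column y has positive entries in row(s) 1, 2, 3, so the ratio test bounds it — not unbounded.

no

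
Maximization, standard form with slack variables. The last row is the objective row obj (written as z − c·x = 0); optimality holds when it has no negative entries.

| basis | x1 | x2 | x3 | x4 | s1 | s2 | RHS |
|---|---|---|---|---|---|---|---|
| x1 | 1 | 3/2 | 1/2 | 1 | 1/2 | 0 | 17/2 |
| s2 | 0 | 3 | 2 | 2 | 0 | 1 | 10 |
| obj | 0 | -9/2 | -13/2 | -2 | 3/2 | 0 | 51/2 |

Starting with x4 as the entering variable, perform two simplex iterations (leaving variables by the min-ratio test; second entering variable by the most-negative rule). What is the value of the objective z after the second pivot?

58

Ratio test on column x4 — row 1: (17/2)/1 = 17/2; row 2: 10/2 = 5. Minimum is 5 at row 2 (s2 leaves); pivot element 2.
Pivot on row 2; the obj-row RHS becomes 51/2 − (-2)·5 = 71/2.
Next entering variable (most negative obj-row entry -9/2): x3.
Ratio test on column x3 — row 1: entry -1/2 ≤ 0; row 2: 5/1 = 5. Minimum is 5 at row 2 (x4 leaves); pivot element 1.
After the second pivot the obj-row RHS is 71/2 − (-9/2)·5 = 58.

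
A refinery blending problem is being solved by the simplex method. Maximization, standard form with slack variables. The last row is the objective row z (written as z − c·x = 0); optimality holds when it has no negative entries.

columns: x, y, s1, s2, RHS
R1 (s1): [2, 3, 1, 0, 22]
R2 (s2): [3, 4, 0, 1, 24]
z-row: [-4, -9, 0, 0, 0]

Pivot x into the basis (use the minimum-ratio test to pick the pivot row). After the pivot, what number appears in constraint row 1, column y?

Ratio test on column x — row 1: 22/2 = 11; row 2: 24/3 = 8. Minimum is 8 at row 2 (s2 leaves); pivot element 3.
Divide row 2 by 3; eliminate column x from the other rows.
Row 1 update in column y: 3 − 2·(4/3) = 1/3.

1/3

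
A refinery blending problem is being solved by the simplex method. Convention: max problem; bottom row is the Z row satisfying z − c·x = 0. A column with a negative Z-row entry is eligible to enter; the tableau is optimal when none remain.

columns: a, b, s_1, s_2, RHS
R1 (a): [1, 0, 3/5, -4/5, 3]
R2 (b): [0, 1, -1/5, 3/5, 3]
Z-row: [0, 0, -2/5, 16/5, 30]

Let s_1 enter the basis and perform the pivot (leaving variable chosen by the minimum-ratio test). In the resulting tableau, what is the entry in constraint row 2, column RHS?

Ratio test on column s_1 — row 1: 3/(3/5) = 5; row 2: entry -1/5 ≤ 0. Minimum is 5 at row 1 (a leaves); pivot element 3/5.
Divide row 1 by 3/5; eliminate column s_1 from the other rows.
Row 2 update in column RHS: 3 − (-1/5)·5 = 4.

4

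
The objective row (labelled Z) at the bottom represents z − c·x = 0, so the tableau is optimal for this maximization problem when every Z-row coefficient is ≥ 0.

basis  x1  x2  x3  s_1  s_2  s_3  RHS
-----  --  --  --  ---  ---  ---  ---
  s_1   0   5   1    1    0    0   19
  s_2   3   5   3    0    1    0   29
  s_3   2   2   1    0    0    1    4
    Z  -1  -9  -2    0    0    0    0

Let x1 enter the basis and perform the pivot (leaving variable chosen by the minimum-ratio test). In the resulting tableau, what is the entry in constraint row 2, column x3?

Ratio test on column x1 — row 1: entry 0 ≤ 0; row 2: 29/3 = 29/3; row 3: 4/2 = 2. Minimum is 2 at row 3 (s_3 leaves); pivot element 2.
Divide row 3 by 2; eliminate column x1 from the other rows.
Row 2 update in column x3: 3 − 3·(1/2) = 3/2.

3/2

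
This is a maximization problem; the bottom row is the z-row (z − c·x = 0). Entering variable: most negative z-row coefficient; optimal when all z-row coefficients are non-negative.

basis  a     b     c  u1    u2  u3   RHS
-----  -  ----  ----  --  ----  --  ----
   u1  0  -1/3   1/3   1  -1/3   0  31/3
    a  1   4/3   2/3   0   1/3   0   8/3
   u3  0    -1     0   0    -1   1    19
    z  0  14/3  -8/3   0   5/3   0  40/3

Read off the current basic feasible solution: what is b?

b is not in the basis, so in the current basic feasible solution b = 0.

0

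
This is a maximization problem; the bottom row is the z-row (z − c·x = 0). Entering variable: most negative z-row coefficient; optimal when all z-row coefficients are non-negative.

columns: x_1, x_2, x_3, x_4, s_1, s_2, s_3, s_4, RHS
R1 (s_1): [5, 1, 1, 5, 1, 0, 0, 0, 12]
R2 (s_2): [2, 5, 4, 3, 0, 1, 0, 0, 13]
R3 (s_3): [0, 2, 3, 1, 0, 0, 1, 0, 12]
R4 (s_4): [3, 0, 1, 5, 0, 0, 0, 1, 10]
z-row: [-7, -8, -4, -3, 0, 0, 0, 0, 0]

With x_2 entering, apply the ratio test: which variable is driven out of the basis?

Column x_2 entries and ratios — s_1: 12/1 = 12; s_2: 13/5 = 13/5; s_3: 12/2 = 6; s_4: 0 ≤ 0, skip.
Smallest ratio is 13/5 in the row of s_2, so s_2 leaves.

s_2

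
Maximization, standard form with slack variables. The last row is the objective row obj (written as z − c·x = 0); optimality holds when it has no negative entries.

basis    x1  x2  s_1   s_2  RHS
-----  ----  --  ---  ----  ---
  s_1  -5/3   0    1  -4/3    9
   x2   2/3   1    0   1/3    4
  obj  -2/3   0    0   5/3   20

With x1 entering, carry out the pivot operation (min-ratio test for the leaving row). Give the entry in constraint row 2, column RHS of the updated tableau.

Ratio test on column x1 — row 1: entry -5/3 ≤ 0; row 2: 4/(2/3) = 6. Minimum is 6 at row 2 (x2 leaves); pivot element 2/3.
Divide row 2 by 2/3; eliminate column x1 from the other rows.
In the new row 2, the RHS entry is the old entry divided by the pivot: 4/(2/3) = 6.

6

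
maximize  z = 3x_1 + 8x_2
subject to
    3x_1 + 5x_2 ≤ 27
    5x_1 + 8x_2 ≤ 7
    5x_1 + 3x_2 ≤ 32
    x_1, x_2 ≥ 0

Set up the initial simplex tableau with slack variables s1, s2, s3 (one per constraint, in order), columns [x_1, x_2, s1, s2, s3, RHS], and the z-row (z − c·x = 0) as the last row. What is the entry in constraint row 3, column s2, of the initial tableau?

0

Slack s2 belongs to constraint 2; its column is the unit vector e_2, so the entry in row 3 is 0.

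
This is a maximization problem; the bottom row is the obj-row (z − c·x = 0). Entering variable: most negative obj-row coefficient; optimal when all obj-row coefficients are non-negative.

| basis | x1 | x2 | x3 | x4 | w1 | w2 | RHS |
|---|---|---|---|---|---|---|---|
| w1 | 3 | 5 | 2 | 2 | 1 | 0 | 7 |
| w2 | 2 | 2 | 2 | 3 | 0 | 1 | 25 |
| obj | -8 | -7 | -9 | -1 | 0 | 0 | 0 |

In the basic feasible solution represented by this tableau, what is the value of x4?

x4 is not in the basis, so in the current basic feasible solution x4 = 0.

0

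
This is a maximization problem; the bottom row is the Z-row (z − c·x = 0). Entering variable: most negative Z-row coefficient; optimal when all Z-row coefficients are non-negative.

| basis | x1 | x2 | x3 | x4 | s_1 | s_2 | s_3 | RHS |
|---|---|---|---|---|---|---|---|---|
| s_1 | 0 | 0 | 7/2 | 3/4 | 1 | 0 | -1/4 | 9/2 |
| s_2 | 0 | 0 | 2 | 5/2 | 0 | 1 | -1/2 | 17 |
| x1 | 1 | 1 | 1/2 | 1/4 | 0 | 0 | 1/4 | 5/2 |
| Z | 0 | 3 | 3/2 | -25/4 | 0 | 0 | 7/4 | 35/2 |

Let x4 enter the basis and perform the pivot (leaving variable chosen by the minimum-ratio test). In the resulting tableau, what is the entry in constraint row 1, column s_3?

Ratio test on column x4 — row 1: (9/2)/(3/4) = 6; row 2: 17/(5/2) = 34/5; row 3: (5/2)/(1/4) = 10. Minimum is 6 at row 1 (s_1 leaves); pivot element 3/4.
Divide row 1 by 3/4; eliminate column x4 from the other rows.
In the new row 1, the s_3 entry is the old entry divided by the pivot: (-1/4)/(3/4) = -1/3.

-1/3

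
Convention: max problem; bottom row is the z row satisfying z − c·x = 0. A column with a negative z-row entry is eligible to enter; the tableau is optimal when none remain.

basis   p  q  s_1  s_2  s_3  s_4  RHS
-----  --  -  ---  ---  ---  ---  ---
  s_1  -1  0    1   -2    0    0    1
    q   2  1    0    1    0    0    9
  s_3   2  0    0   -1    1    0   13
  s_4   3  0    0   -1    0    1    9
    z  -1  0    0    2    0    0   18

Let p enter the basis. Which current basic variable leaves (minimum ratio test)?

Column p entries and ratios — s_1: -1 ≤ 0, skip; q: 9/2 = 9/2; s_3: 13/2 = 13/2; s_4: 9/3 = 3.
Smallest ratio is 3 in the row of s_4, so s_4 leaves.

s_4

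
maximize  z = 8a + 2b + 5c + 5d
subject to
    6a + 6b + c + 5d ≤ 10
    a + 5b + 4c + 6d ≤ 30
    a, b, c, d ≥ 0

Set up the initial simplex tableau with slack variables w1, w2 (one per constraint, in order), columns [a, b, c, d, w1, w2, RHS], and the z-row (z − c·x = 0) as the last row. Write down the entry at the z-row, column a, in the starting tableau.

-8

The z-row carries the negated objective coefficients: the a entry is -8.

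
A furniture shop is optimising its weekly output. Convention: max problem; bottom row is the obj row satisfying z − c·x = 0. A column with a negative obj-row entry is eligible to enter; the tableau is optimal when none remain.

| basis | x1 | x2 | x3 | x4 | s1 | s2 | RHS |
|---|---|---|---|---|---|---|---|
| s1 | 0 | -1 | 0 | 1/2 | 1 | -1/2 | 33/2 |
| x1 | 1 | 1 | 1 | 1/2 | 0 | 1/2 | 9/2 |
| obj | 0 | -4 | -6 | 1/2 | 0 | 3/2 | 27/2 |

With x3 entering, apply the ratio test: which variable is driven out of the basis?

Column x3 entries and ratios — s1: 0 ≤ 0, skip; x1: (9/2)/1 = 9/2.
Smallest ratio is 9/2 in the row of x1, so x1 leaves.

x1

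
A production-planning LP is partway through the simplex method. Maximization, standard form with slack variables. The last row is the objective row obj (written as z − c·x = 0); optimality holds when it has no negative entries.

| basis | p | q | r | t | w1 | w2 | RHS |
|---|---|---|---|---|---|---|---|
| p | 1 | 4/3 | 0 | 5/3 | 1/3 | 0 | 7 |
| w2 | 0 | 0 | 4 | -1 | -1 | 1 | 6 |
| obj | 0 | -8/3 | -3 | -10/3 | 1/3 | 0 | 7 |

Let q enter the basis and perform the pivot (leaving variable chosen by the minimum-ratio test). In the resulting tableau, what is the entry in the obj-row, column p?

Ratio test on column q — row 1: 7/(4/3) = 21/4; row 2: entry 0 ≤ 0. Minimum is 21/4 at row 1 (p leaves); pivot element 4/3.
Divide row 1 by 4/3; eliminate column q from the other rows.
obj-row update in column p: 0 − (-8/3)·(3/4) = 2.

2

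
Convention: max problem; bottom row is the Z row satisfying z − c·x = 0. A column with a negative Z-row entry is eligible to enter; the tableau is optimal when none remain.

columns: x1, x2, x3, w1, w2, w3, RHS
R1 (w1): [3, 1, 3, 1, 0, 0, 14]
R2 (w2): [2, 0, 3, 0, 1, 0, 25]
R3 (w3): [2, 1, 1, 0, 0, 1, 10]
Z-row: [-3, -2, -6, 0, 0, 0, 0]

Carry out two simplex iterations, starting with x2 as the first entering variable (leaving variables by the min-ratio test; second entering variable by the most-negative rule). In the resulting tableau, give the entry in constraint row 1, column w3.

Ratio test on column x2 — row 1: 14/1 = 14; row 2: entry 0 ≤ 0; row 3: 10/1 = 10. Minimum is 10 at row 3 (w3 leaves); pivot element 1.
Divide row 3 by 1; eliminate column x2 from the other rows.
Second iteration: most negative Z-row entry is -4 in column x3, so x3 enters.
Ratio test on column x3 — row 1: 4/2 = 2; row 2: 25/3 = 25/3; row 3: 10/1 = 10. Minimum is 2 at row 1 (w1 leaves); pivot element 2.
Divide row 1 by 2; eliminate column x3 from the other rows.
After both pivots, the entry at constraint row 1, column w3 is -1/2.

-1/2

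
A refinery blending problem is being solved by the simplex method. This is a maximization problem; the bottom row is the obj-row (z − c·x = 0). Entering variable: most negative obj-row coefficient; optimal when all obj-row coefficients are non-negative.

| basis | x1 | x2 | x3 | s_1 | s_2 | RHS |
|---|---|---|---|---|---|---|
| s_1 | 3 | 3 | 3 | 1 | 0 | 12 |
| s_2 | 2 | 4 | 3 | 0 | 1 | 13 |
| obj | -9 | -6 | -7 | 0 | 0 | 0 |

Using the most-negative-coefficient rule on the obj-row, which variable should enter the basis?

Negative obj-row entries: x1: -9, x2: -6, x3: -7.
The most negative is -9 in column x1, so x1 enters.

x1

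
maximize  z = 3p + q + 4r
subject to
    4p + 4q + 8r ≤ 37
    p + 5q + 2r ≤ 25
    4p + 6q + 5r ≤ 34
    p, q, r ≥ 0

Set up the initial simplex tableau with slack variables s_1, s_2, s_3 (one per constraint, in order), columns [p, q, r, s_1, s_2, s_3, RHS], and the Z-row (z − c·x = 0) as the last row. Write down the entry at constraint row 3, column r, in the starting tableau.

5

Constraint 3 has coefficient 5 on r.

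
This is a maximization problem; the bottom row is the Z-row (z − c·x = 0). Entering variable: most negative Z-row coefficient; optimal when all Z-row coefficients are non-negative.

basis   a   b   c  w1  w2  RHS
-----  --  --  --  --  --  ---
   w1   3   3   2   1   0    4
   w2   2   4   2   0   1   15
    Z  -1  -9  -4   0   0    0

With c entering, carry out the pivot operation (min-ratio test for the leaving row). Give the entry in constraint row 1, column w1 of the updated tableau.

1/2

Ratio test on column c — row 1: 4/2 = 2; row 2: 15/2 = 15/2. Minimum is 2 at row 1 (w1 leaves); pivot element 2.
Divide row 1 by 2; eliminate column c from the other rows.
In the new row 1, the w1 entry is the old entry divided by the pivot: 1/2 = 1/2.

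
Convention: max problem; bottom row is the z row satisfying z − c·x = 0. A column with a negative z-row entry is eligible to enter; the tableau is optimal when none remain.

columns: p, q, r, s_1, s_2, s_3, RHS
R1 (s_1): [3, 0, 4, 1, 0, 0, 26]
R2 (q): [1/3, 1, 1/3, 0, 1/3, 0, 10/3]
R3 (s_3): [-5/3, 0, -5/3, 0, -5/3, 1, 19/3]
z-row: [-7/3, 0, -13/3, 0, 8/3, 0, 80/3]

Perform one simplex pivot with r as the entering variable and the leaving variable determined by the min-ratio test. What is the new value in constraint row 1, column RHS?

13/2

Ratio test on column r — row 1: 26/4 = 13/2; row 2: (10/3)/(1/3) = 10; row 3: entry -5/3 ≤ 0. Minimum is 13/2 at row 1 (s_1 leaves); pivot element 4.
Divide row 1 by 4; eliminate column r from the other rows.
In the new row 1, the RHS entry is the old entry divided by the pivot: 26/4 = 13/2.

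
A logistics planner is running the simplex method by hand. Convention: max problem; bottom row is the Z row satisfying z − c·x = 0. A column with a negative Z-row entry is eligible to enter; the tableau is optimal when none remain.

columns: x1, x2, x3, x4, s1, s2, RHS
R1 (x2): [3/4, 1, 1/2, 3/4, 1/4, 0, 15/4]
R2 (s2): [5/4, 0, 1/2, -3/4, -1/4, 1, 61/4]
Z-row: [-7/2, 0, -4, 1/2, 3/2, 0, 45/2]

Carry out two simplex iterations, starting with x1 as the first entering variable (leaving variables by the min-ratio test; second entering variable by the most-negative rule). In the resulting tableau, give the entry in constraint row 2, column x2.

-1

Ratio test on column x1 — row 1: (15/4)/(3/4) = 5; row 2: (61/4)/(5/4) = 61/5. Minimum is 5 at row 1 (x2 leaves); pivot element 3/4.
Divide row 1 by 3/4; eliminate column x1 from the other rows.
Second iteration: most negative Z-row entry is -5/3 in column x3, so x3 enters.
Ratio test on column x3 — row 1: 5/(2/3) = 15/2; row 2: entry -1/3 ≤ 0. Minimum is 15/2 at row 1 (x1 leaves); pivot element 2/3.
Divide row 1 by 2/3; eliminate column x3 from the other rows.
After both pivots, the entry at constraint row 2, column x2 is -1.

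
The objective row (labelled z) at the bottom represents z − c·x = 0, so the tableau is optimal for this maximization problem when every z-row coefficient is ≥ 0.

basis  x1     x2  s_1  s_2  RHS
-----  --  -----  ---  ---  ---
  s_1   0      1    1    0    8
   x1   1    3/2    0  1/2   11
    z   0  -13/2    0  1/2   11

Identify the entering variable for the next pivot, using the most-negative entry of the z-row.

Negative z-row entries: x2: -13/2.
The most negative is -13/2 in column x2, so x2 enters.

x2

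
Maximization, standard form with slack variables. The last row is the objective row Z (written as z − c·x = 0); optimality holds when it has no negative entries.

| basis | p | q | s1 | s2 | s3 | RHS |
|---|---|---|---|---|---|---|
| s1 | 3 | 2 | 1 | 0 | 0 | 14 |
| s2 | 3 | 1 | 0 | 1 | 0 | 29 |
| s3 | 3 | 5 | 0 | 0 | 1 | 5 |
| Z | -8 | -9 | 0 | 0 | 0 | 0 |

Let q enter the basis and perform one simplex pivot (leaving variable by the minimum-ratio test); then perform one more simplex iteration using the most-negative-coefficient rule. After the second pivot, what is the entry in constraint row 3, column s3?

Ratio test on column q — row 1: 14/2 = 7; row 2: 29/1 = 29; row 3: 5/5 = 1. Minimum is 1 at row 3 (s3 leaves); pivot element 5.
Divide row 3 by 5; eliminate column q from the other rows.
Second iteration: most negative Z-row entry is -13/5 in column p, so p enters.
Ratio test on column p — row 1: 12/(9/5) = 20/3; row 2: 28/(12/5) = 35/3; row 3: 1/(3/5) = 5/3. Minimum is 5/3 at row 3 (q leaves); pivot element 3/5.
Divide row 3 by 3/5; eliminate column p from the other rows.
After both pivots, the entry at constraint row 3, column s3 is 1/3.

1/3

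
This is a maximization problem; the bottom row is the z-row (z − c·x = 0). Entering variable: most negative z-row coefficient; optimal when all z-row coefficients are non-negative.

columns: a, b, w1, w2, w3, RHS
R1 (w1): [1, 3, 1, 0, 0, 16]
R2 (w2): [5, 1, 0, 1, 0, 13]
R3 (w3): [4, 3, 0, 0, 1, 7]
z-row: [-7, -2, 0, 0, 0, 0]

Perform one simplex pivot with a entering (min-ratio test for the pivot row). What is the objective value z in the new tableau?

Ratio test on column a — row 1: 16/1 = 16; row 2: 13/5 = 13/5; row 3: 7/4 = 7/4. Minimum is 7/4 at row 3 (w3 leaves); pivot element 4.
Pivot on row 3; the z-row RHS becomes 0 − (-7)·(7/4) = 49/4.

49/4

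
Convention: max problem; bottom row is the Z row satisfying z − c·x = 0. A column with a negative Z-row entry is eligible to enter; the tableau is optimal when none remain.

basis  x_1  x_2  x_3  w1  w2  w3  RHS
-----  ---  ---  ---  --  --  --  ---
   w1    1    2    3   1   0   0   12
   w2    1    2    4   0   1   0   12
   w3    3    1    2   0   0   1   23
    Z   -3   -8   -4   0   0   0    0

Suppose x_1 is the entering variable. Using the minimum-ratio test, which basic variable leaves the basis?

w3

Column x_1 entries and ratios — w1: 12/1 = 12; w2: 12/1 = 12; w3: 23/3 = 23/3.
Smallest ratio is 23/3 in the row of w3, so w3 leaves.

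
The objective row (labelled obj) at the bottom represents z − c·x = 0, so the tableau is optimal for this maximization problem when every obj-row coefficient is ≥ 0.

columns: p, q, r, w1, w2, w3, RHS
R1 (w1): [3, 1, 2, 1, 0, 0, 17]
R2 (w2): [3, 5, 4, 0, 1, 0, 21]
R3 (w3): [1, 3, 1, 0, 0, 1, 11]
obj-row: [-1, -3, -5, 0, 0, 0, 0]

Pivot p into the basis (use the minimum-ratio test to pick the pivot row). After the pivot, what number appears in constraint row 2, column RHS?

Ratio test on column p — row 1: 17/3 = 17/3; row 2: 21/3 = 7; row 3: 11/1 = 11. Minimum is 17/3 at row 1 (w1 leaves); pivot element 3.
Divide row 1 by 3; eliminate column p from the other rows.
Row 2 update in column RHS: 21 − 3·(17/3) = 4.

4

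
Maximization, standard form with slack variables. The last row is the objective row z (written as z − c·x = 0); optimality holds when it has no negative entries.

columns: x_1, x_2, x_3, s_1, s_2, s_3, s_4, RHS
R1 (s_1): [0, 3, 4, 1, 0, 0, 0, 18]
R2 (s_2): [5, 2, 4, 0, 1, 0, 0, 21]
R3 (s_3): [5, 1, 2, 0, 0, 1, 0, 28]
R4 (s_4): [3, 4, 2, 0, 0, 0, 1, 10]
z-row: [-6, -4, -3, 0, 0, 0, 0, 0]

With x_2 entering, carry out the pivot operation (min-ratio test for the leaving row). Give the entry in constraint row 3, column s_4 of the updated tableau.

-1/4

Ratio test on column x_2 — row 1: 18/3 = 6; row 2: 21/2 = 21/2; row 3: 28/1 = 28; row 4: 10/4 = 5/2. Minimum is 5/2 at row 4 (s_4 leaves); pivot element 4.
Divide row 4 by 4; eliminate column x_2 from the other rows.
Row 3 update in column s_4: 0 − 1·(1/4) = -1/4.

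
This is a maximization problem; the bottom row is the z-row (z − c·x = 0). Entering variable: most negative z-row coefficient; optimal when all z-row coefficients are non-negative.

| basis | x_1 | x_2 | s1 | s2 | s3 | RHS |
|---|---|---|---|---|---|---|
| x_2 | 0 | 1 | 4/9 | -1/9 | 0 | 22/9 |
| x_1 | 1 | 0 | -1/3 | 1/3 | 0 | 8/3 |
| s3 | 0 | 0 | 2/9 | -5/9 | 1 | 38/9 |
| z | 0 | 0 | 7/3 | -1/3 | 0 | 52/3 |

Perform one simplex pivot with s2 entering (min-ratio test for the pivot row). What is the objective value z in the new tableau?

20

Ratio test on column s2 — row 1: entry -1/9 ≤ 0; row 2: (8/3)/(1/3) = 8; row 3: entry -5/9 ≤ 0. Minimum is 8 at row 2 (x_1 leaves); pivot element 1/3.
Pivot on row 2; the z-row RHS becomes 52/3 − (-1/3)·8 = 20.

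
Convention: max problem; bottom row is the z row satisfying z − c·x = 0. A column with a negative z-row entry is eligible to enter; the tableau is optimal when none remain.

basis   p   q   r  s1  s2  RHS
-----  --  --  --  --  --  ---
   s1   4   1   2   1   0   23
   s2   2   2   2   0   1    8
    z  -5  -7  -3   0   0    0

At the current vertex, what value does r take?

0

r is not in the basis, so in the current basic feasible solution r = 0.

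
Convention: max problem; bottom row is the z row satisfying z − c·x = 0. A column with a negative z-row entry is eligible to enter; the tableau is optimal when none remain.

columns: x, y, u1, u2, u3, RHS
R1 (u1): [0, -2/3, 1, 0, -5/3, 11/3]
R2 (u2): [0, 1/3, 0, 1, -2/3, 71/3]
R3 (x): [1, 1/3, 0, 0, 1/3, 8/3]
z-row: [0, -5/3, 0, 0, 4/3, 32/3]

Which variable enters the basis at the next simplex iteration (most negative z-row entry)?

y

Negative z-row entries: y: -5/3.
The most negative is -5/3 in column y, so y enters.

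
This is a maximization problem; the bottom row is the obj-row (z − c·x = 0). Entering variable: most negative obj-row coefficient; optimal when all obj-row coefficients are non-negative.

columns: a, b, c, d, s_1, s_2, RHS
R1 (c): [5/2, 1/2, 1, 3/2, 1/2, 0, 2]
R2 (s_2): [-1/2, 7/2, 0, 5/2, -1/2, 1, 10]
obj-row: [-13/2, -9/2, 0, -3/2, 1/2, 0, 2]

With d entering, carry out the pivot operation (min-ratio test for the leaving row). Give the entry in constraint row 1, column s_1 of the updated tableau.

1/3

Ratio test on column d — row 1: 2/(3/2) = 4/3; row 2: 10/(5/2) = 4. Minimum is 4/3 at row 1 (c leaves); pivot element 3/2.
Divide row 1 by 3/2; eliminate column d from the other rows.
In the new row 1, the s_1 entry is the old entry divided by the pivot: (1/2)/(3/2) = 1/3.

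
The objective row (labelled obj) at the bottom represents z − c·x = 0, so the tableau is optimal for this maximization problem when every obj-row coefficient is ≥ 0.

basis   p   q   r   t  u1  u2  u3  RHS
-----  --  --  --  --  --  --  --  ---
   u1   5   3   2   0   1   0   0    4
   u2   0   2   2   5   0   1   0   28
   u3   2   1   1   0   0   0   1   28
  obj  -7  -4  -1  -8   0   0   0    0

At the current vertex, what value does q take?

q is not in the basis, so in the current basic feasible solution q = 0.

0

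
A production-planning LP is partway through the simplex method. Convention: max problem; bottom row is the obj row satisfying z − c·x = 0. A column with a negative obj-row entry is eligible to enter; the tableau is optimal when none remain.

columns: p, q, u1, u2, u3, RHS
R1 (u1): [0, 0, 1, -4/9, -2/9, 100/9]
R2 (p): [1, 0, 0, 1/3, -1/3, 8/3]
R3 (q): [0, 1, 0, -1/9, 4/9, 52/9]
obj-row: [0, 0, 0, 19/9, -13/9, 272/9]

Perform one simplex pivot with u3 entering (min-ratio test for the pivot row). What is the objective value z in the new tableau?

Ratio test on column u3 — row 1: entry -2/9 ≤ 0; row 2: entry -1/3 ≤ 0; row 3: (52/9)/(4/9) = 13. Minimum is 13 at row 3 (q leaves); pivot element 4/9.
Pivot on row 3; the obj-row RHS becomes 272/9 − (-13/9)·13 = 49.

49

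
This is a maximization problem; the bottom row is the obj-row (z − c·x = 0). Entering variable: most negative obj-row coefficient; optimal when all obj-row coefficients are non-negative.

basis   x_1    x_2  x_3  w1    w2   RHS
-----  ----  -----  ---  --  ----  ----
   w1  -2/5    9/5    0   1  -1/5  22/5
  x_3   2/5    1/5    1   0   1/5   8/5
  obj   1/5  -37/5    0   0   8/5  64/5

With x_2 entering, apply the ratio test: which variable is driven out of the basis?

Column x_2 entries and ratios — w1: (22/5)/(9/5) = 22/9; x_3: (8/5)/(1/5) = 8.
Smallest ratio is 22/9 in the row of w1, so w1 leaves.

w1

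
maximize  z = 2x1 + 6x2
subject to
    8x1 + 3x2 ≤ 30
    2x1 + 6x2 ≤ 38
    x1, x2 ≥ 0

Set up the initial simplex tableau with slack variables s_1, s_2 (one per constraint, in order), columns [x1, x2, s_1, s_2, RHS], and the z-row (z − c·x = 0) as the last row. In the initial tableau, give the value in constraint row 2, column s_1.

0

Slack s_1 belongs to constraint 1; its column is the unit vector e_1, so the entry in row 2 is 0.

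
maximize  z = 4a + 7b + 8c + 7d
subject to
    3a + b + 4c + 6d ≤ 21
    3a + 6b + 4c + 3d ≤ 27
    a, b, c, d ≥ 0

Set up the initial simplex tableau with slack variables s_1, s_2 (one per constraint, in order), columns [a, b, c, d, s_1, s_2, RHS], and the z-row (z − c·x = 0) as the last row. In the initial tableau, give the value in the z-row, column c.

-8

The z-row carries the negated objective coefficients: the c entry is -8.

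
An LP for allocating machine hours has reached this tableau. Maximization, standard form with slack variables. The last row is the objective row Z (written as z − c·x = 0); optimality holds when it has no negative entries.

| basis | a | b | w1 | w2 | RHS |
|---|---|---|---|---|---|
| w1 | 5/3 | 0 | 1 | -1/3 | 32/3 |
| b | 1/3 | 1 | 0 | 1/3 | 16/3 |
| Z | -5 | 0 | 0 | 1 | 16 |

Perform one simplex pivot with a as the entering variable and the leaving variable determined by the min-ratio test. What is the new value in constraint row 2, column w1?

-1/5

Ratio test on column a — row 1: (32/3)/(5/3) = 32/5; row 2: (16/3)/(1/3) = 16. Minimum is 32/5 at row 1 (w1 leaves); pivot element 5/3.
Divide row 1 by 5/3; eliminate column a from the other rows.
Row 2 update in column w1: 0 − (1/3)·(3/5) = -1/5.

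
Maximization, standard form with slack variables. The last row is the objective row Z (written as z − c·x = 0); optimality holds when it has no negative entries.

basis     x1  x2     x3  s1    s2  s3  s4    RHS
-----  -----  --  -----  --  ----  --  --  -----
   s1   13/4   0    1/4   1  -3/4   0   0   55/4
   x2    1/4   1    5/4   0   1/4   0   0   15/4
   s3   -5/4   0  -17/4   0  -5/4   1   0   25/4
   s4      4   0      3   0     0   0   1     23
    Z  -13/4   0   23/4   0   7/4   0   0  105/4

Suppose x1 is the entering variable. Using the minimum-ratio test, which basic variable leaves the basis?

s1

Column x1 entries and ratios — s1: (55/4)/(13/4) = 55/13; x2: (15/4)/(1/4) = 15; s3: -5/4 ≤ 0, skip; s4: 23/4 = 23/4.
Smallest ratio is 55/13 in the row of s1, so s1 leaves.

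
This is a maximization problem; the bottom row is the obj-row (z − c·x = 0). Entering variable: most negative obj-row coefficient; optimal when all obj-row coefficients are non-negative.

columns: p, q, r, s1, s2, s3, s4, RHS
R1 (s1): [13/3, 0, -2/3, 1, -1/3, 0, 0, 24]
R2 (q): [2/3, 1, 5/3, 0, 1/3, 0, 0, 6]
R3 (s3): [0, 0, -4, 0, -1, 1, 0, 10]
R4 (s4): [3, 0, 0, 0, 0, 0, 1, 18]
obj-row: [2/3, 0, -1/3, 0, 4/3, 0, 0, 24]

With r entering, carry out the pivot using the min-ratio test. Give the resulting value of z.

Ratio test on column r — row 1: entry -2/3 ≤ 0; row 2: 6/(5/3) = 18/5; row 3: entry -4 ≤ 0; row 4: entry 0 ≤ 0. Minimum is 18/5 at row 2 (q leaves); pivot element 5/3.
Pivot on row 2; the obj-row RHS becomes 24 − (-1/3)·(18/5) = 126/5.

126/5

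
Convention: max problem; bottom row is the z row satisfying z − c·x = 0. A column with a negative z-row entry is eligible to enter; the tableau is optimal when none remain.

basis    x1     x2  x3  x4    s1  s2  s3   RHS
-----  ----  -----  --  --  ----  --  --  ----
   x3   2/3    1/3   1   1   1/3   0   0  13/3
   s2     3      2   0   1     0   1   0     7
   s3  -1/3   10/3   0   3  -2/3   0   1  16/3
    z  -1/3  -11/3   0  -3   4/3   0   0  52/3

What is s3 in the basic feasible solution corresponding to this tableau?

s3 is basic (row 3); its value is the RHS of that row, 16/3.

16/3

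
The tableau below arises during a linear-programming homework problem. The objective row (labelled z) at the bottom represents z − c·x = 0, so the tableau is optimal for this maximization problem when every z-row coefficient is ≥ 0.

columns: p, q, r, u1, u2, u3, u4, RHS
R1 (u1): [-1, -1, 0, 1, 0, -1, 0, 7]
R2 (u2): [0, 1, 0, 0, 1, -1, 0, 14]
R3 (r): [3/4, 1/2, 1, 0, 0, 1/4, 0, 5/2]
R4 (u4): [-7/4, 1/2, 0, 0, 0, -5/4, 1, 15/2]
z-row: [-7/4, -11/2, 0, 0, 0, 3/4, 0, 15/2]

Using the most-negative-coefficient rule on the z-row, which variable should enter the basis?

Negative z-row entries: p: -7/4, q: -11/2.
The most negative is -11/2 in column q, so q enters.

q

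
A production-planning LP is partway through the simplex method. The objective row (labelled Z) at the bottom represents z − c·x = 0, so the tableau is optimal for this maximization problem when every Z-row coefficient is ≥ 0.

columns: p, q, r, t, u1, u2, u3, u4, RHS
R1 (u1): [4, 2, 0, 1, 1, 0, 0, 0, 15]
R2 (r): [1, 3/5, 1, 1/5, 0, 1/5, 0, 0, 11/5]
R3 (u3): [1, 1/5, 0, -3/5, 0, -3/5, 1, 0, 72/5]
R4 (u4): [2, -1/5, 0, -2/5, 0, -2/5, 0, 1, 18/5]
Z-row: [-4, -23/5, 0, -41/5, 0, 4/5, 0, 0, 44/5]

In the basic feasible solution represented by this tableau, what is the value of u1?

u1 is basic (row 1); its value is the RHS of that row, 15.

15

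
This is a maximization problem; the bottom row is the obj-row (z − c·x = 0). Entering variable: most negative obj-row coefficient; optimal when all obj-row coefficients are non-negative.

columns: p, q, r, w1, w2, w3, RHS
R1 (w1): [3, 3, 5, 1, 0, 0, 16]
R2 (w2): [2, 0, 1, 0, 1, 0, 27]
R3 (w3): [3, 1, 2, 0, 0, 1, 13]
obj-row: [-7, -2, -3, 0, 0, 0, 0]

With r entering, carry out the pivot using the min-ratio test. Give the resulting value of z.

48/5

Ratio test on column r — row 1: 16/5 = 16/5; row 2: 27/1 = 27; row 3: 13/2 = 13/2. Minimum is 16/5 at row 1 (w1 leaves); pivot element 5.
Pivot on row 1; the obj-row RHS becomes 0 − (-3)·(16/5) = 48/5.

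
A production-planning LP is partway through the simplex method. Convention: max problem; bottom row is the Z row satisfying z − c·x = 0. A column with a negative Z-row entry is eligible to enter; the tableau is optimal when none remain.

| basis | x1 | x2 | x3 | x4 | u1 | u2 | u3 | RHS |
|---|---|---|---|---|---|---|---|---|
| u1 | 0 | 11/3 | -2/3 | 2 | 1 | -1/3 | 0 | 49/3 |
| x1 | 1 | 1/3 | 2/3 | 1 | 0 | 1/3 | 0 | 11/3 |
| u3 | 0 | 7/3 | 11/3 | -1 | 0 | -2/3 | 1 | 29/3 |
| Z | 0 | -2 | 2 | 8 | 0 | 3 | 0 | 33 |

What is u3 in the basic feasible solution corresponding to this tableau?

u3 is basic (row 3); its value is the RHS of that row, 29/3.

29/3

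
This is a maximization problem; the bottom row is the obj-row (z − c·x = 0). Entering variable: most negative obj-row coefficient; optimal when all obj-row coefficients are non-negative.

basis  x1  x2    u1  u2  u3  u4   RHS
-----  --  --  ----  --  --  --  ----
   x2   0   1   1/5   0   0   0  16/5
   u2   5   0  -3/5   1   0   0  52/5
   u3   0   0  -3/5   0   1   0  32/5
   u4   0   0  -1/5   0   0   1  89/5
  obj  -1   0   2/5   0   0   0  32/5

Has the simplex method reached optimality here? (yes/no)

The obj-row has a negative entry -1 in column x1, so it is not optimal.

no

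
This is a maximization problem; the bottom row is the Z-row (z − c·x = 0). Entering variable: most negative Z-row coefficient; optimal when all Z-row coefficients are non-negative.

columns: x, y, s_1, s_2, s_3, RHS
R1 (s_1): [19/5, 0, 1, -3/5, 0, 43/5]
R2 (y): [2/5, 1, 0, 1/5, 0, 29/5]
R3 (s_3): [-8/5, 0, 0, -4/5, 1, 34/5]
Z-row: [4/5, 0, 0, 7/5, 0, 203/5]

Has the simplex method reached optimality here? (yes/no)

Every Z-row coefficient is ≥ 0, so the tableau is optimal.

yes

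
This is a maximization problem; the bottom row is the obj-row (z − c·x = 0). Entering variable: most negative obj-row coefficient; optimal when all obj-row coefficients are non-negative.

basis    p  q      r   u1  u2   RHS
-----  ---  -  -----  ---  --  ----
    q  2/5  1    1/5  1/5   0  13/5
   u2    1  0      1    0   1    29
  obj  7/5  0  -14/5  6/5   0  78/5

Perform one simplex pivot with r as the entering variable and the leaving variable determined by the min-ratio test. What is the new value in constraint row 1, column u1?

Ratio test on column r — row 1: (13/5)/(1/5) = 13; row 2: 29/1 = 29. Minimum is 13 at row 1 (q leaves); pivot element 1/5.
Divide row 1 by 1/5; eliminate column r from the other rows.
In the new row 1, the u1 entry is the old entry divided by the pivot: (1/5)/(1/5) = 1.

1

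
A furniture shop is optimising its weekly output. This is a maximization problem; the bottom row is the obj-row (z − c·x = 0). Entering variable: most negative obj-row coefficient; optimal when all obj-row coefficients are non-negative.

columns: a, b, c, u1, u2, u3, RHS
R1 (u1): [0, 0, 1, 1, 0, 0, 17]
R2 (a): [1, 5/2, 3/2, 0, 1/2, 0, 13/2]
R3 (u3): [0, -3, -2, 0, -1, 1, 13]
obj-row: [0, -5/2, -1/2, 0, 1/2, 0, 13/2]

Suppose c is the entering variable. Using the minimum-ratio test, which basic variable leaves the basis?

Column c entries and ratios — u1: 17/1 = 17; a: (13/2)/(3/2) = 13/3; u3: -2 ≤ 0, skip.
Smallest ratio is 13/3 in the row of a, so a leaves.

a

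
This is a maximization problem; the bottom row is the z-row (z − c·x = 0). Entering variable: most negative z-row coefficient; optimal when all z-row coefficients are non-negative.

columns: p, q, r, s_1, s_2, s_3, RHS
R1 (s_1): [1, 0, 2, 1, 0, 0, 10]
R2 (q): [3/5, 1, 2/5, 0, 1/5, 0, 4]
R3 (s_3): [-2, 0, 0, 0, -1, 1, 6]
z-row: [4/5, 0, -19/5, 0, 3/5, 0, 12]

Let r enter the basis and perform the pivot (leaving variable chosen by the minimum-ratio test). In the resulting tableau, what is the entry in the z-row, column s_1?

Ratio test on column r — row 1: 10/2 = 5; row 2: 4/(2/5) = 10; row 3: entry 0 ≤ 0. Minimum is 5 at row 1 (s_1 leaves); pivot element 2.
Divide row 1 by 2; eliminate column r from the other rows.
z-row update in column s_1: 0 − (-19/5)·(1/2) = 19/10.

19/10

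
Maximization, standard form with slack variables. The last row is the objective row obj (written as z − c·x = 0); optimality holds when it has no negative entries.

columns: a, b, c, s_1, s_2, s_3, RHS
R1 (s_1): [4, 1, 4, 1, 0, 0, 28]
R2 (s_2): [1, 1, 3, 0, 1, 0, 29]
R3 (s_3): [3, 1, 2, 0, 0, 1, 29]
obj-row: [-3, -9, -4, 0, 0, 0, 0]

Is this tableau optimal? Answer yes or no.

no

The obj-row has a negative entry -9 in column b, so it is not optimal.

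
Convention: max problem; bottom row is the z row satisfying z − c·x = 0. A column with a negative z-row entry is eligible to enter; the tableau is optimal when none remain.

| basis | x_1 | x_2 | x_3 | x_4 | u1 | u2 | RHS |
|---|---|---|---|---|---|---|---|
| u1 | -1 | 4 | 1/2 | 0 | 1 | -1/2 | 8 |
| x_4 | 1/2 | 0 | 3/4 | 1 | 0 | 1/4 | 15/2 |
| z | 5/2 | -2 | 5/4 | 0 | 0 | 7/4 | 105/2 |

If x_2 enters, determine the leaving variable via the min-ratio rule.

Column x_2 entries and ratios — u1: 8/4 = 2; x_4: 0 ≤ 0, skip.
Smallest ratio is 2 in the row of u1, so u1 leaves.

u1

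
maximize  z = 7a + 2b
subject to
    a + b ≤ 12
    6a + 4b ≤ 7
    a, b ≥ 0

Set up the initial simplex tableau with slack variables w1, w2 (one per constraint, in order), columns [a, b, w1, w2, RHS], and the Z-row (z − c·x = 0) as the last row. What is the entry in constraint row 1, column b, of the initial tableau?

Constraint 1 has coefficient 1 on b.

1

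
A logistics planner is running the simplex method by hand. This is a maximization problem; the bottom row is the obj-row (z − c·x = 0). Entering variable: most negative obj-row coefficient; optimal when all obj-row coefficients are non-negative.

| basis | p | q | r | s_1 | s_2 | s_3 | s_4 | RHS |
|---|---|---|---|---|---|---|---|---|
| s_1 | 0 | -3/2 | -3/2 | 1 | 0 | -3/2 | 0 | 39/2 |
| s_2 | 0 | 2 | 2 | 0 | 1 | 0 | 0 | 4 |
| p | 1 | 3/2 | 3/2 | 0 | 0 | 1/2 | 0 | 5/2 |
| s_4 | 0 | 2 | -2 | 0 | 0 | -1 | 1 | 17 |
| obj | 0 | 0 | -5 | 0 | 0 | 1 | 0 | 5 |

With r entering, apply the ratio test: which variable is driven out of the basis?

Column r entries and ratios — s_1: -3/2 ≤ 0, skip; s_2: 4/2 = 2; p: (5/2)/(3/2) = 5/3; s_4: -2 ≤ 0, skip.
Smallest ratio is 5/3 in the row of p, so p leaves.

p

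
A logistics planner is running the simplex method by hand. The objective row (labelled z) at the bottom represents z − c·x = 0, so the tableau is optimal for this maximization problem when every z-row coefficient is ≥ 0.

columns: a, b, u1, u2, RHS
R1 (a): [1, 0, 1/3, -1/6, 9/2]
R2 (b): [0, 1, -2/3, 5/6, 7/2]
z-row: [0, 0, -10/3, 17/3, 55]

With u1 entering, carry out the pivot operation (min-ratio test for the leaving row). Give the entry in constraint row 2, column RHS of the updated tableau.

Ratio test on column u1 — row 1: (9/2)/(1/3) = 27/2; row 2: entry -2/3 ≤ 0. Minimum is 27/2 at row 1 (a leaves); pivot element 1/3.
Divide row 1 by 1/3; eliminate column u1 from the other rows.
Row 2 update in column RHS: 7/2 − (-2/3)·(27/2) = 25/2.

25/2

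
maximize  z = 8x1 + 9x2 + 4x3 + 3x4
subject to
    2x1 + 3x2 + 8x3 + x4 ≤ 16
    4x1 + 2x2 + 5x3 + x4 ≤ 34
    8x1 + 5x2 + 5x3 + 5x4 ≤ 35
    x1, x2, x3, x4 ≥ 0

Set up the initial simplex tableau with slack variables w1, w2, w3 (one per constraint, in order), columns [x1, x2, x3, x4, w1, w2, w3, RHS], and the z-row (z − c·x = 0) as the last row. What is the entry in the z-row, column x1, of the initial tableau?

The z-row carries the negated objective coefficients: the x1 entry is -8.

-8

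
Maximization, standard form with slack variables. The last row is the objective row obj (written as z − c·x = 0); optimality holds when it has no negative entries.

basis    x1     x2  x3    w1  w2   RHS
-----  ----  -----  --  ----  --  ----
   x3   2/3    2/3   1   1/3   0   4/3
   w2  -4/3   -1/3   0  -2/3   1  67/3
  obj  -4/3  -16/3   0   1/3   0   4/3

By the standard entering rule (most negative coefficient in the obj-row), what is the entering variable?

Negative obj-row entries: x1: -4/3, x2: -16/3.
The most negative is -16/3 in column x2, so x2 enters.

x2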